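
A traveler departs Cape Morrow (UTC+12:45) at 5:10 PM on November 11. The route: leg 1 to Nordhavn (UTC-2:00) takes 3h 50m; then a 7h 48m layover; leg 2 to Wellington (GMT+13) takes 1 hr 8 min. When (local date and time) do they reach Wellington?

Convert departure to UTC: 5:10 PM − 12:45 = 4:25 AM UTC on Nov 11.
Add 3 hours and 50 minutes leg 1 → 8:15 AM UTC.
Add 7 hours and 48 minutes layover in Nordhavn → 4:03 PM UTC.
Add 1 hour and 8 minutes leg 2 → 5:11 PM UTC.
Wellington is UTC+13:00, so local arrival = 5:11 PM + 13:00 = 6:11 AM on Nov 12.

6:11 AM on November 12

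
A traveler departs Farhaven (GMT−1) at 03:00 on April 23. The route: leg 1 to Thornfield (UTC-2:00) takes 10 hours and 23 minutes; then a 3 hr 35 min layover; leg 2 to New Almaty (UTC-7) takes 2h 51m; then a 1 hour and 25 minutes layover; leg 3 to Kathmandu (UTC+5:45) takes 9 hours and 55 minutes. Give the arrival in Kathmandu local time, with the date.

13:54 on April 24

Convert departure to UTC: 03:00 + 1:00 = 04:00 UTC on Apr 23.
Add 10 hours 23 minutes leg 1 → 14:23 UTC.
Add 3 hours 35 minutes layover in Thornfield → 17:58 UTC.
Add 2 hours and 51 minutes leg 2 → 20:49 UTC.
Add 1 hour 25 minutes layover in New Almaty → 22:14 UTC.
Add 9 hours 55 minutes leg 3 → 08:09 UTC (Apr 24).
Kathmandu is UTC+5:45, so local arrival = 08:09 + 5:45 = 13:54 on Apr 24.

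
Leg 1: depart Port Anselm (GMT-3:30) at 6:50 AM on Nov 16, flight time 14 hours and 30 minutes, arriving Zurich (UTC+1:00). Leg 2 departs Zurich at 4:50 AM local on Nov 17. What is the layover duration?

3 hours

Convert departure to UTC: 6:50 AM + 3:30 = 10:20 AM UTC on Nov 16.
Add 14 hours 30 minutes flight time → 12:50 AM UTC (Nov 17).
Zurich is UTC+1:00, so local arrival = 12:50 AM + 1:00 = 1:50 AM on Nov 17.
Layover = 4:50 AM − 1:50 AM = 3 hours.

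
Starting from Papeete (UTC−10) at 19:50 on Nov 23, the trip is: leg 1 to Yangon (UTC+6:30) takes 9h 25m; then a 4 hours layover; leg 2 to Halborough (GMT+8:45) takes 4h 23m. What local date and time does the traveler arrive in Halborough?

08:23 on November 25

Convert departure to UTC: 19:50 + 10:00 = 05:50 UTC on Nov 24.
Add 9 hours 25 minutes leg 1 → 15:15 UTC.
Add 4 hours layover in Yangon → 19:15 UTC.
Add 4 hours 23 minutes leg 2 → 23:38 UTC.
Halborough is UTC+8:45, so local arrival = 23:38 + 8:45 = 08:23 on Nov 25.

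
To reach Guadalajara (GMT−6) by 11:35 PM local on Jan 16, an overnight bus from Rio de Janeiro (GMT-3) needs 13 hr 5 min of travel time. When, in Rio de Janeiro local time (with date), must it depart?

1:30 PM on January 16

Target arrival in UTC: 11:35 PM + 6:00 = 5:35 AM on Jan 17.
Subtract 13 hours and 5 minutes → departure 4:30 PM UTC on Jan 16.
Rio de Janeiro is UTC−3:00: 4:30 PM − 3:00 = 1:30 PM on Jan 16.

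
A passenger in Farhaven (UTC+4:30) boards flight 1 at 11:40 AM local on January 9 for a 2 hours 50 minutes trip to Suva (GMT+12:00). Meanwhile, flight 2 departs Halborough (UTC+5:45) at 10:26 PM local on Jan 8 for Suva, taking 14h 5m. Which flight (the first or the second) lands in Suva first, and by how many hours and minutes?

the second, by 3 hours 14 minutes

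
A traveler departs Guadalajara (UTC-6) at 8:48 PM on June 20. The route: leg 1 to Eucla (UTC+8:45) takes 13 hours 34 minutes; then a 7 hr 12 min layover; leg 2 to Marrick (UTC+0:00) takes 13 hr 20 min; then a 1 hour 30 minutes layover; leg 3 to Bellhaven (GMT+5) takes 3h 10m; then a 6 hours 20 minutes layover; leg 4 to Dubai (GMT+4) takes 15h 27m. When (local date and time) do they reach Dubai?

7:21 PM on June 23

Convert departure to UTC: 8:48 PM + 6:00 = 2:48 AM UTC on Jun 21.
Add 13 hours 34 minutes leg 1 → 4:22 PM UTC.
Add 7 hours and 12 minutes layover in Eucla → 11:34 PM UTC.
Add 13 hours and 20 minutes leg 2 → 12:54 PM UTC (Jun 22).
Add 1 hour and 30 minutes layover in Marrick → 2:24 PM UTC.
Add 3 hours 10 minutes leg 3 → 5:34 PM UTC.
Add 6 hours 20 minutes layover in Bellhaven → 11:54 PM UTC.
Add 15 hours and 27 minutes leg 4 → 3:21 PM UTC (Jun 23).
Dubai is UTC+4:00, so local arrival = 3:21 PM + 4:00 = 7:21 PM on Jun 23.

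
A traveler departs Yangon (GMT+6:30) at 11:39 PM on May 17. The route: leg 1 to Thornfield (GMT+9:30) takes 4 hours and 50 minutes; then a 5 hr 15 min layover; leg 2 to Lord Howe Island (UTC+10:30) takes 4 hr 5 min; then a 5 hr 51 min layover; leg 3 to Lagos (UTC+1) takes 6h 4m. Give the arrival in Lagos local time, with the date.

Convert departure to UTC: 11:39 PM − 6:30 = 5:09 PM UTC on May 17.
Add 4 hours 50 minutes leg 1 → 9:59 PM UTC.
Add 5 hours and 15 minutes layover in Thornfield → 3:14 AM UTC (May 18).
Add 4 hours 5 minutes leg 2 → 7:19 AM UTC.
Add 5 hours 51 minutes layover in Lord Howe Island → 1:10 PM UTC.
Add 6 hours and 4 minutes leg 3 → 7:14 PM UTC.
Lagos is UTC+1:00, so local arrival = 7:14 PM + 1:00 = 8:14 PM on May 18.

8:14 PM on May 18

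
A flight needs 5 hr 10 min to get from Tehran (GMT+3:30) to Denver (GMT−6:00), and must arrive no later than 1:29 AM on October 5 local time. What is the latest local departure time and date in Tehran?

5:49 AM on October 5

Target arrival in UTC: 1:29 AM + 6:00 = 7:29 AM on Oct 5.
Subtract 5 hours 10 minutes → departure 2:19 AM UTC on Oct 5.
Tehran is UTC+3:30: 2:19 AM + 3:30 = 5:49 AM on Oct 5.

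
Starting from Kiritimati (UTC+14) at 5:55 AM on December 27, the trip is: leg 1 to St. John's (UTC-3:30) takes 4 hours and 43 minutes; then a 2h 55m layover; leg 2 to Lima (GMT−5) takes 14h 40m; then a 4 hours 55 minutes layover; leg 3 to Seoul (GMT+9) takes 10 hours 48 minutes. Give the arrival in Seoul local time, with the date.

2:56 PM on Dec 28

Convert departure to UTC: 5:55 AM − 14:00 = 3:55 PM UTC on Dec 26.
Add 4 hours 43 minutes leg 1 → 8:38 PM UTC.
Add 2 hours and 55 minutes layover in St. John's → 11:33 PM UTC.
Add 14 hours and 40 minutes leg 2 → 2:13 PM UTC (Dec 27).
Add 4 hours and 55 minutes layover in Lima → 7:08 PM UTC.
Add 10 hours 48 minutes leg 3 → 5:56 AM UTC (Dec 28).
Seoul is UTC+9:00, so local arrival = 5:56 AM + 9:00 = 2:56 PM on Dec 28.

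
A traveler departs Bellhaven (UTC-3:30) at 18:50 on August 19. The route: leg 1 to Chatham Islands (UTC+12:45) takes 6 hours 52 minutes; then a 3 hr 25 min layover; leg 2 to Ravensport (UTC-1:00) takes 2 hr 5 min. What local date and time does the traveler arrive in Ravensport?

09:42 on August 20

Convert departure to UTC: 18:50 + 3:30 = 22:20 UTC on Aug 19.
Add 6 hours and 52 minutes leg 1 → 05:12 UTC (Aug 20).
Add 3 hours and 25 minutes layover in Chatham Islands → 08:37 UTC.
Add 2 hours 5 minutes leg 2 → 10:42 UTC.
Ravensport is UTC−1:00, so local arrival = 10:42 − 1:00 = 09:42 on Aug 20.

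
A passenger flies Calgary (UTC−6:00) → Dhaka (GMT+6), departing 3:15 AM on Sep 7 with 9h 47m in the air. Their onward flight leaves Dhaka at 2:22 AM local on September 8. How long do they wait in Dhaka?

1 hour 20 minutes

Convert departure to UTC: 3:15 AM + 6:00 = 9:15 AM UTC on Sep 7.
Add 9 hours and 47 minutes flight time → 7:02 PM UTC.
Dhaka is UTC+6:00, so local arrival = 7:02 PM + 6:00 = 1:02 AM on Sep 8.
Layover = 2:22 AM − 1:02 AM = 1 hour 20 minutes.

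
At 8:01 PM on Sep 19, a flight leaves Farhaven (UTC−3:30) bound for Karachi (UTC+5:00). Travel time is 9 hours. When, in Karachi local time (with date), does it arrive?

1:31 PM on Sep 20

Convert departure to UTC: 8:01 PM + 3:30 = 11:31 PM UTC on Sep 19.
Add 9 hours travel time → 8:31 AM UTC (Sep 20).
Karachi is UTC+5:00, so local arrival = 8:31 AM + 5:00 = 1:31 PM on Sep 20.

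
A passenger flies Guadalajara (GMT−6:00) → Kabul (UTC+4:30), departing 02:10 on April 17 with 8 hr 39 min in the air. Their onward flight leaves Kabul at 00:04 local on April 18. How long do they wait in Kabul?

2 hours 45 minutes

Convert departure to UTC: 02:10 + 6:00 = 08:10 UTC on Apr 17.
Add 8 hours 39 minutes flight time → 16:49 UTC.
Kabul is UTC+4:30, so local arrival = 16:49 + 4:30 = 21:19 on Apr 17.
Layover = 00:04 − 21:19 (+1 day) = 2 hours 45 minutes.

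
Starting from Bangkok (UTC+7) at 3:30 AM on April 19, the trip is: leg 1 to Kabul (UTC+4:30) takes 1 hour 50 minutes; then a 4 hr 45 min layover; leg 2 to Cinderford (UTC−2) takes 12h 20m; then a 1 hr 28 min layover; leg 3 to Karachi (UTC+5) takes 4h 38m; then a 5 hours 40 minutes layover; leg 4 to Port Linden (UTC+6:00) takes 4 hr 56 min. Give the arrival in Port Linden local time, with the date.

2:07 PM on April 20

Convert departure to UTC: 3:30 AM − 7:00 = 8:30 PM UTC on Apr 18.
Add 1 hour 50 minutes leg 1 → 10:20 PM UTC.
Add 4 hours 45 minutes layover in Kabul → 3:05 AM UTC (Apr 19).
Add 12 hours 20 minutes leg 2 → 3:25 PM UTC.
Add 1 hour 28 minutes layover in Cinderford → 4:53 PM UTC.
Add 4 hours and 38 minutes leg 3 → 9:31 PM UTC.
Add 5 hours and 40 minutes layover in Karachi → 3:11 AM UTC (Apr 20).
Add 4 hours and 56 minutes leg 4 → 8:07 AM UTC.
Port Linden is UTC+6:00, so local arrival = 8:07 AM + 6:00 = 2:07 PM on Apr 20.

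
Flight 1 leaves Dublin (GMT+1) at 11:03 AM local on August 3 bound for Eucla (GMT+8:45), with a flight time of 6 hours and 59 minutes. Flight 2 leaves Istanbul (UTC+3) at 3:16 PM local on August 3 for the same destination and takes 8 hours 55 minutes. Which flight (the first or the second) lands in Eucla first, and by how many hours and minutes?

the first, by 4 hours 9 minutes

Flight 1 in UTC: 11:03 AM − 1:00 = 10:03 AM on Aug 3.
+6 hours and 59 minutes → arrive 5:02 PM UTC on Aug 3.
Flight 2 in UTC: 3:16 PM − 3:00 = 12:16 PM on Aug 3.
+8 hours 55 minutes → arrive 9:11 PM UTC on Aug 3.
Flight 1 lands earlier by 4 hours 9 minutes.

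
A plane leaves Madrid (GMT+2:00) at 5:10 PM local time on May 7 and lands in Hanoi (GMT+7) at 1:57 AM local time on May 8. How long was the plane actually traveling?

Departure in UTC: 5:10 PM − 2:00 = 3:10 PM on May 7.
Arrival in UTC: 1:57 AM − 7:00 = 6:57 PM on May 7.
Elapsed = 6:57 PM − 3:10 PM = 3 hours 47 minutes.

3 hours 47 minutes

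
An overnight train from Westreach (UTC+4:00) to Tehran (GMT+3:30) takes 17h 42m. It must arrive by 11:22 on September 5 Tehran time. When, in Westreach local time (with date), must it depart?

18:10 on Sep 4

Target arrival in UTC: 11:22 − 3:30 = 07:52 on Sep 5.
Subtract 17 hours and 42 minutes → departure 14:10 UTC on Sep 4.
Westreach is UTC+4:00: 14:10 + 4:00 = 18:10 on Sep 4.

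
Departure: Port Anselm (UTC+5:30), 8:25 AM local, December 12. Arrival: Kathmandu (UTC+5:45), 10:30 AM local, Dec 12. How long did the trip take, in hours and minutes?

1 hour 50 minutes

Departure in UTC: 8:25 AM − 5:30 = 2:55 AM on Dec 12.
Arrival in UTC: 10:30 AM − 5:45 = 4:45 AM on Dec 12.
Elapsed = 4:45 AM − 2:55 AM = 1 hour 50 minutes.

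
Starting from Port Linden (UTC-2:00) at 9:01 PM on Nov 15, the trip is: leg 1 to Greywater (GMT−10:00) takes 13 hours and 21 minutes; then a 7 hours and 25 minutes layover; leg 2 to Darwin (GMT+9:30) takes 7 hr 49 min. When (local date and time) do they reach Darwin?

Convert departure to UTC: 9:01 PM + 2:00 = 11:01 PM UTC on Nov 15.
Add 13 hours and 21 minutes leg 1 → 12:22 PM UTC (Nov 16).
Add 7 hours 25 minutes layover in Greywater → 7:47 PM UTC.
Add 7 hours and 49 minutes leg 2 → 3:36 AM UTC (Nov 17).
Darwin is UTC+9:30, so local arrival = 3:36 AM + 9:30 = 1:06 PM on Nov 17.

1:06 PM on November 17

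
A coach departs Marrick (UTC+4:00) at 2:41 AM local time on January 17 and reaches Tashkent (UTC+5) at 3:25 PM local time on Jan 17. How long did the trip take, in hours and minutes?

Tashkent is 1:00 ahead of Marrick.
Clock-face elapsed time (ignoring zones) is 12 hours 44 minutes.
Actual elapsed = 12 hours 44 minutes − 1:00 = 11 hours 44 minutes.

11 hours 44 minutes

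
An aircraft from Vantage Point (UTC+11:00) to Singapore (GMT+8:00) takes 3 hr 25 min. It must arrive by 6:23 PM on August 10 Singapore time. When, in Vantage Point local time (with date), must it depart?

Target arrival in UTC: 6:23 PM − 8:00 = 10:23 AM on Aug 10.
Subtract 3 hours and 25 minutes → departure 6:58 AM UTC on Aug 10.
Vantage Point is UTC+11:00: 6:58 AM + 11:00 = 5:58 PM on Aug 10.

5:58 PM on Aug 10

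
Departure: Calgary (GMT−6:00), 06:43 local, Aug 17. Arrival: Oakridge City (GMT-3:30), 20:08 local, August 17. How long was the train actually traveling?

Departure in UTC: 06:43 + 6:00 = 12:43 on Aug 17.
Arrival in UTC: 20:08 + 3:30 = 23:38 on Aug 17.
Elapsed = 23:38 − 12:43 = 10 hours 55 minutes.

10 hours 55 minutes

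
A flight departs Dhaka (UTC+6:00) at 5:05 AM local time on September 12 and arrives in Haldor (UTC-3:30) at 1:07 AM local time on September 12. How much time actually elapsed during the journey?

5 hours 32 minutes

Departure in UTC: 5:05 AM − 6:00 = 11:05 PM on Sep 11.
Arrival in UTC: 1:07 AM + 3:30 = 4:37 AM on Sep 12.
Elapsed = 4:37 AM − 11:05 PM (+1 day) = 5 hours 32 minutes.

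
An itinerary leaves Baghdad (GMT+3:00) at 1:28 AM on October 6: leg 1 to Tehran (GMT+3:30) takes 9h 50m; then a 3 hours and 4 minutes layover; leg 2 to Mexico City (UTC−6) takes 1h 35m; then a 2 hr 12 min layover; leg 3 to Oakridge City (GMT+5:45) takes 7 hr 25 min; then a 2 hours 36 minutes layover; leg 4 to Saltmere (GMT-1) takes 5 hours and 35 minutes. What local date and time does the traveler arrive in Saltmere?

Convert departure to UTC: 1:28 AM − 3:00 = 10:28 PM UTC on Oct 5.
Add 9 hours and 50 minutes leg 1 → 8:18 AM UTC (Oct 6).
Add 3 hours 4 minutes layover in Tehran → 11:22 AM UTC.
Add 1 hour and 35 minutes leg 2 → 12:57 PM UTC.
Add 2 hours and 12 minutes layover in Mexico City → 3:09 PM UTC.
Add 7 hours 25 minutes leg 3 → 10:34 PM UTC.
Add 2 hours and 36 minutes layover in Oakridge City → 1:10 AM UTC (Oct 7).
Add 5 hours 35 minutes leg 4 → 6:45 AM UTC.
Saltmere is UTC−1:00, so local arrival = 6:45 AM − 1:00 = 5:45 AM on Oct 7.

5:45 AM on Oct 7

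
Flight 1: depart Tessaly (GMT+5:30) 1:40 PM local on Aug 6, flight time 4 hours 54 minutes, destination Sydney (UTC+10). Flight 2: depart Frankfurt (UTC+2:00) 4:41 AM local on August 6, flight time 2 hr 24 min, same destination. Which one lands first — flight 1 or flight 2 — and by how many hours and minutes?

the second, by 7 hours 59 minutes

Flight 1 in UTC: 1:40 PM − 5:30 = 8:10 AM on Aug 6.
+4 hours 54 minutes → arrive 1:04 PM UTC on Aug 6.
Flight 2 in UTC: 4:41 AM − 2:00 = 2:41 AM on Aug 6.
+2 hours 24 minutes → arrive 5:05 AM UTC on Aug 6.
Flight 2 lands earlier by 7 hours 59 minutes.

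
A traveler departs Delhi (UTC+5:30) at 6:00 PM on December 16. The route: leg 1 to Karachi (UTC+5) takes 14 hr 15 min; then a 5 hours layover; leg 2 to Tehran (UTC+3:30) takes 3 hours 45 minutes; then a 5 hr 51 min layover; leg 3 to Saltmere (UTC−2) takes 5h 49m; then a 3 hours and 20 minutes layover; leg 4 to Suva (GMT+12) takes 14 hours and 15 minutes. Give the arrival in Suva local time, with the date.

Convert departure to UTC: 6:00 PM − 5:30 = 12:30 PM UTC on Dec 16.
Add 14 hours 15 minutes leg 1 → 2:45 AM UTC (Dec 17).
Add 5 hours layover in Karachi → 7:45 AM UTC.
Add 3 hours and 45 minutes leg 2 → 11:30 AM UTC.
Add 5 hours and 51 minutes layover in Tehran → 5:21 PM UTC.
Add 5 hours and 49 minutes leg 3 → 11:10 PM UTC.
Add 3 hours 20 minutes layover in Saltmere → 2:30 AM UTC (Dec 18).
Add 14 hours and 15 minutes leg 4 → 4:45 PM UTC.
Suva is UTC+12:00, so local arrival = 4:45 PM + 12:00 = 4:45 AM on Dec 19.

4:45 AM on December 19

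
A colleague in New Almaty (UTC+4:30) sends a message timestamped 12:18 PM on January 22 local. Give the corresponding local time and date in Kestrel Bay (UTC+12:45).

8:33 PM on January 22

Kestrel Bay is 8:15 ahead of New Almaty.
Shift by the zone difference: 12:18 PM + 8:15 = 8:33 PM on Jan 22 in Kestrel Bay.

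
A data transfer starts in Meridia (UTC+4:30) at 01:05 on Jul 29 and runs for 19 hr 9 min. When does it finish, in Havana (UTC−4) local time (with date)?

11:44 on July 29

Convert start to UTC: 01:05 − 4:30 = 20:35 UTC on Jul 28.
Add 19 hours 9 minutes duration → 15:44 UTC (Jul 29).
Havana is UTC−4:00, so local end time = 15:44 − 4:00 = 11:44 on Jul 29.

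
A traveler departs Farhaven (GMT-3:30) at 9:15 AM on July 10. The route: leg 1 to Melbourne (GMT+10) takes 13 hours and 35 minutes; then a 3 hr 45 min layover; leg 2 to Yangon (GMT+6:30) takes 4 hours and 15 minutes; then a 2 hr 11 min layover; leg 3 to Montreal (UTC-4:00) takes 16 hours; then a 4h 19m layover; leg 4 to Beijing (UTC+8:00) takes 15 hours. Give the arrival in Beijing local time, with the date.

7:50 AM on Jul 13

Convert departure to UTC: 9:15 AM + 3:30 = 12:45 PM UTC on Jul 10.
Add 13 hours 35 minutes leg 1 → 2:20 AM UTC (Jul 11).
Add 3 hours 45 minutes layover in Melbourne → 6:05 AM UTC.
Add 4 hours 15 minutes leg 2 → 10:20 AM UTC.
Add 2 hours 11 minutes layover in Yangon → 12:31 PM UTC.
Add 16 hours leg 3 → 4:31 AM UTC (Jul 12).
Add 4 hours 19 minutes layover in Montreal → 8:50 AM UTC.
Add 15 hours leg 4 → 11:50 PM UTC.
Beijing is UTC+8:00, so local arrival = 11:50 PM + 8:00 = 7:50 AM on Jul 13.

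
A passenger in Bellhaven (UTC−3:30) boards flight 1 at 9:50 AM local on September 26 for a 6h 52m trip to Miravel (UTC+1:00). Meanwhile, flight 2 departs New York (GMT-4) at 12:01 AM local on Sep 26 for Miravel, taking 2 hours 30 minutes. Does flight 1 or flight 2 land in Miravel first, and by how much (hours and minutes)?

Flight 1 in UTC: 9:50 AM + 3:30 = 1:20 PM on Sep 26.
+6 hours and 52 minutes → arrive 8:12 PM UTC on Sep 26.
Flight 2 in UTC: 12:01 AM + 4:00 = 4:01 AM on Sep 26.
+2 hours and 30 minutes → arrive 6:31 AM UTC on Sep 26.
Flight 2 lands earlier by 13 hours 41 minutes.

the second, by 13 hours 41 minutes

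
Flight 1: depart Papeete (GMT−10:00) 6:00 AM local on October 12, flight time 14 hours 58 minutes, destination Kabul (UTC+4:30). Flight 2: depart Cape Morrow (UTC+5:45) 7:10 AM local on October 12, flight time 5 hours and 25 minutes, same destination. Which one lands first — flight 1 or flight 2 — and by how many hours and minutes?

the second, by 24 hours 8 minutes

Flight 1 in UTC: 6:00 AM + 10:00 = 4:00 PM on Oct 12.
+14 hours 58 minutes → arrive 6:58 AM UTC on Oct 13.
Flight 2 in UTC: 7:10 AM − 5:45 = 1:25 AM on Oct 12.
+5 hours 25 minutes → arrive 6:50 AM UTC on Oct 12.
Flight 2 lands earlier by 24 hours 8 minutes.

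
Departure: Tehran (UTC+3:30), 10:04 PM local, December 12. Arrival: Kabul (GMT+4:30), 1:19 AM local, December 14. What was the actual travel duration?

26 hours 15 minutes

Departure in UTC: 10:04 PM − 3:30 = 6:34 PM on Dec 12.
Arrival in UTC: 1:19 AM − 4:30 = 8:49 PM on Dec 13.
Elapsed = 8:49 PM − 6:34 PM (+1 day) = 26 hours 15 minutes.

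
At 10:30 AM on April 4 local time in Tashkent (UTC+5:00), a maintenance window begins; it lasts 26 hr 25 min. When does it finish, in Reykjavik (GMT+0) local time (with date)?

7:55 AM on April 5

Reykjavik is 5:00 behind Tashkent.
After 26 hours 25 minutes it is 12:55 PM (Apr 5) in Tashkent.
Shift by the zone difference: 12:55 PM − 5:00 = 7:55 AM on Apr 5 in Reykjavik.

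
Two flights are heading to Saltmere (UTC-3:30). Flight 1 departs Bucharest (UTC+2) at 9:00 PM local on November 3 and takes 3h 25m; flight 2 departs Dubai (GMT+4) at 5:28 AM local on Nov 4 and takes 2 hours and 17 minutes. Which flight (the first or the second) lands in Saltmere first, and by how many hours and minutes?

the first, by 5 hours 20 minutes

Flight 1 in UTC: 9:00 PM − 2:00 = 7:00 PM on Nov 3.
+3 hours and 25 minutes → arrive 10:25 PM UTC on Nov 3.
Flight 2 in UTC: 5:28 AM − 4:00 = 1:28 AM on Nov 4.
+2 hours 17 minutes → arrive 3:45 AM UTC on Nov 4.
Flight 1 lands earlier by 5 hours 20 minutes.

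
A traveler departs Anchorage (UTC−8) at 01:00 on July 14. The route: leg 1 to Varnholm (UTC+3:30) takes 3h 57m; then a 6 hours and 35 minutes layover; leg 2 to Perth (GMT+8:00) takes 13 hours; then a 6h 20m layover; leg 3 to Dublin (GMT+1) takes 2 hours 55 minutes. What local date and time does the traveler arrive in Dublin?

18:47 on July 15

Convert departure to UTC: 01:00 + 8:00 = 09:00 UTC on Jul 14.
Add 3 hours and 57 minutes leg 1 → 12:57 UTC.
Add 6 hours and 35 minutes layover in Varnholm → 19:32 UTC.
Add 13 hours leg 2 → 08:32 UTC (Jul 15).
Add 6 hours and 20 minutes layover in Perth → 14:52 UTC.
Add 2 hours 55 minutes leg 3 → 17:47 UTC.
Dublin is UTC+1:00, so local arrival = 17:47 + 1:00 = 18:47 on Jul 15.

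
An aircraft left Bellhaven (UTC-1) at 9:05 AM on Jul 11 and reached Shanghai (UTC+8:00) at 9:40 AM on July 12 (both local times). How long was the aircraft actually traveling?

Departure in UTC: 9:05 AM + 1:00 = 10:05 AM on Jul 11.
Arrival in UTC: 9:40 AM − 8:00 = 1:40 AM on Jul 12.
Elapsed = 1:40 AM − 10:05 AM (+1 day) = 15 hours 35 minutes.

15 hours 35 minutes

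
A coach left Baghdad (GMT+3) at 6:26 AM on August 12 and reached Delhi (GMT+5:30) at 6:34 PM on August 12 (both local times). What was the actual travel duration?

Departure in UTC: 6:26 AM − 3:00 = 3:26 AM on Aug 12.
Arrival in UTC: 6:34 PM − 5:30 = 1:04 PM on Aug 12.
Elapsed = 1:04 PM − 3:26 AM = 9 hours 38 minutes.

9 hours 38 minutes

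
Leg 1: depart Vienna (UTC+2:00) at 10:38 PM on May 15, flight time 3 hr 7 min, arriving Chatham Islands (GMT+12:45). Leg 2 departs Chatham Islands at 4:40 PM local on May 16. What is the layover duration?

4 hours 10 minutes

Convert departure to UTC: 10:38 PM − 2:00 = 8:38 PM UTC on May 15.
Add 3 hours and 7 minutes flight time → 11:45 PM UTC.
Chatham Islands is UTC+12:45, so local arrival = 11:45 PM + 12:45 = 12:30 PM on May 16.
Layover = 4:40 PM − 12:30 PM = 4 hours 10 minutes.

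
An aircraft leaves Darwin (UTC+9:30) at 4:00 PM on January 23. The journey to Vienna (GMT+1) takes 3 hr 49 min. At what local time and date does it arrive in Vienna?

Convert departure to UTC: 4:00 PM − 9:30 = 6:30 AM UTC on Jan 23.
Add 3 hours 49 minutes travel time → 10:19 AM UTC.
Vienna is UTC+1:00, so local arrival = 10:19 AM + 1:00 = 11:19 AM on Jan 23.

11:19 AM on Jan 23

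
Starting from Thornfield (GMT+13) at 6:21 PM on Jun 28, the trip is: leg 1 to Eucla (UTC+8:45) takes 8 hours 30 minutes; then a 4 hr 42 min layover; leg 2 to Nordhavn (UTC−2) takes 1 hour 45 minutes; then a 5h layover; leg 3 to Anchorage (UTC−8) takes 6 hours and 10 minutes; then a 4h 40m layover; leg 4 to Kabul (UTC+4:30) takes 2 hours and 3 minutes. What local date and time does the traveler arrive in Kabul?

Convert departure to UTC: 6:21 PM − 13:00 = 5:21 AM UTC on Jun 28.
Add 8 hours 30 minutes leg 1 → 1:51 PM UTC.
Add 4 hours 42 minutes layover in Eucla → 6:33 PM UTC.
Add 1 hour and 45 minutes leg 2 → 8:18 PM UTC.
Add 5 hours layover in Nordhavn → 1:18 AM UTC (Jun 29).
Add 6 hours and 10 minutes leg 3 → 7:28 AM UTC.
Add 4 hours and 40 minutes layover in Anchorage → 12:08 PM UTC.
Add 2 hours and 3 minutes leg 4 → 2:11 PM UTC.
Kabul is UTC+4:30, so local arrival = 2:11 PM + 4:30 = 6:41 PM on Jun 29.

6:41 PM on June 29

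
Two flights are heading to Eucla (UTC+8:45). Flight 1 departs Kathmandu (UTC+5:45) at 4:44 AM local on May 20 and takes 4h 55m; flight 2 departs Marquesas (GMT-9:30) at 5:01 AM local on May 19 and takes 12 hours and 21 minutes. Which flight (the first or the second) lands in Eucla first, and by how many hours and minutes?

Flight 1 in UTC: 4:44 AM − 5:45 = 10:59 PM on May 19.
+4 hours 55 minutes → arrive 3:54 AM UTC on May 20.
Flight 2 in UTC: 5:01 AM + 9:30 = 2:31 PM on May 19.
+12 hours 21 minutes → arrive 2:52 AM UTC on May 20.
Flight 2 lands earlier by 1 hour 2 minutes.

the second, by 1 hour 2 minutes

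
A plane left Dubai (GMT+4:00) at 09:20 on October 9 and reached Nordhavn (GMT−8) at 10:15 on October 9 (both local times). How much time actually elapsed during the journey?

12 hours 55 minutes

Nordhavn is 12:00 behind Dubai.
Clock-face elapsed time (ignoring zones) is 55 minutes.
Actual elapsed = 55 minutes + 12:00 = 12 hours 55 minutes.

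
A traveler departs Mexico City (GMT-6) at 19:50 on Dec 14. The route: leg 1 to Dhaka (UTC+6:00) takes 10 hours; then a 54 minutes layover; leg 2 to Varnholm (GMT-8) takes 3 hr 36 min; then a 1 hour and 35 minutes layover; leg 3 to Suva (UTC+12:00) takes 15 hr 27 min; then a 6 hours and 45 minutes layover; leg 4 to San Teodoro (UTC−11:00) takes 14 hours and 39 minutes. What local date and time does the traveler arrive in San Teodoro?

Convert departure to UTC: 19:50 + 6:00 = 01:50 UTC on Dec 15.
Add 10 hours leg 1 → 11:50 UTC.
Add 54 minutes layover in Dhaka → 12:44 UTC.
Add 3 hours 36 minutes leg 2 → 16:20 UTC.
Add 1 hour 35 minutes layover in Varnholm → 17:55 UTC.
Add 15 hours and 27 minutes leg 3 → 09:22 UTC (Dec 16).
Add 6 hours and 45 minutes layover in Suva → 16:07 UTC.
Add 14 hours and 39 minutes leg 4 → 06:46 UTC (Dec 17).
San Teodoro is UTC−11:00, so local arrival = 06:46 − 11:00 = 19:46 on Dec 16.

19:46 on December 16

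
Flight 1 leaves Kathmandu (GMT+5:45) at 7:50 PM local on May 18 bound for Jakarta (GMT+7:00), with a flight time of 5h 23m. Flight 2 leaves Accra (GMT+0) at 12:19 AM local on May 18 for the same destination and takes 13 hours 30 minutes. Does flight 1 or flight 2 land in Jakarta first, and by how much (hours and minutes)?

Flight 1 in UTC: 7:50 PM − 5:45 = 2:05 PM on May 18.
+5 hours and 23 minutes → arrive 7:28 PM UTC on May 18.
Flight 2 departs at 12:19 AM UTC (May 18).
+13 hours 30 minutes → arrive 1:49 PM UTC on May 18.
Flight 2 lands earlier by 5 hours 39 minutes.

the second, by 5 hours 39 minutes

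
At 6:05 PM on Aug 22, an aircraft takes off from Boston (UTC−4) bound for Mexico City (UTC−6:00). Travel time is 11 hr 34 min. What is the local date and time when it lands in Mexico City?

3:39 AM on August 23

Mexico City is 2:00 behind Boston.
After 11 hours and 34 minutes it is 5:39 AM (Aug 23) in Boston.
Shift by the zone difference: 5:39 AM − 2:00 = 3:39 AM on Aug 23 in Mexico City.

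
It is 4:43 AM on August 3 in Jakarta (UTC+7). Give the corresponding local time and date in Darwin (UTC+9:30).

In UTC: 4:43 AM − 7:00 = 9:43 PM on Aug 2.
Darwin is UTC+9:30: 9:43 PM + 9:30 = 7:13 AM on Aug 3.

7:13 AM on August 3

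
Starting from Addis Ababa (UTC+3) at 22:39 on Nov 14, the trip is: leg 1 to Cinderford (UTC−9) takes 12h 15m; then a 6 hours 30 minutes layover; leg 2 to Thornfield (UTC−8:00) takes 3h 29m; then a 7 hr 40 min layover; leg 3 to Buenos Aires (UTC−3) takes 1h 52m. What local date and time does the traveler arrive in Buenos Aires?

Convert departure to UTC: 22:39 − 3:00 = 19:39 UTC on Nov 14.
Add 12 hours and 15 minutes leg 1 → 07:54 UTC (Nov 15).
Add 6 hours and 30 minutes layover in Cinderford → 14:24 UTC.
Add 3 hours 29 minutes leg 2 → 17:53 UTC.
Add 7 hours 40 minutes layover in Thornfield → 01:33 UTC (Nov 16).
Add 1 hour 52 minutes leg 3 → 03:25 UTC.
Buenos Aires is UTC−3:00, so local arrival = 03:25 − 3:00 = 00:25 on Nov 16.

00:25 on November 16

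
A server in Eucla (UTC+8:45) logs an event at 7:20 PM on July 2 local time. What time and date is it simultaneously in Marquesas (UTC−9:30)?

In UTC: 7:20 PM − 8:45 = 10:35 AM on Jul 2.
Marquesas is UTC−9:30: 10:35 AM − 9:30 = 1:05 AM on Jul 2.

1:05 AM on July 2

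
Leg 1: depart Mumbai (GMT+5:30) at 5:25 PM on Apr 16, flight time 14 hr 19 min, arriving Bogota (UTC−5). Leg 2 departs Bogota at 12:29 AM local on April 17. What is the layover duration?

3 hours 15 minutes

Convert departure to UTC: 5:25 PM − 5:30 = 11:55 AM UTC on Apr 16.
Add 14 hours and 19 minutes flight time → 2:14 AM UTC (Apr 17).
Bogota is UTC−5:00, so local arrival = 2:14 AM − 5:00 = 9:14 PM on Apr 16.
Layover = 12:29 AM − 9:14 PM (+1 day) = 3 hours 15 minutes.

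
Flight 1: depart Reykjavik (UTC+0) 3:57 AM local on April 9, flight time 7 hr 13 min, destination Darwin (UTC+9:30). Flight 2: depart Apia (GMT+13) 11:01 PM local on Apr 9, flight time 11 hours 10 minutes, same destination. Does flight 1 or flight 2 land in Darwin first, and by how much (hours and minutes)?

the first, by 10 hours 1 minute

Flight 1 departs at 3:57 AM UTC (Apr 9).
+7 hours 13 minutes → arrive 11:10 AM UTC on Apr 9.
Flight 2 in UTC: 11:01 PM − 13:00 = 10:01 AM on Apr 9.
+11 hours and 10 minutes → arrive 9:11 PM UTC on Apr 9.
Flight 1 lands earlier by 10 hours 1 minute.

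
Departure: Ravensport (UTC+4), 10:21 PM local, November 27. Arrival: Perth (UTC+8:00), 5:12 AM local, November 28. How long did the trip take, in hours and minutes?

2 hours 51 minutes

Departure in UTC: 10:21 PM − 4:00 = 6:21 PM on Nov 27.
Arrival in UTC: 5:12 AM − 8:00 = 9:12 PM on Nov 27.
Elapsed = 9:12 PM − 6:21 PM = 2 hours 51 minutes.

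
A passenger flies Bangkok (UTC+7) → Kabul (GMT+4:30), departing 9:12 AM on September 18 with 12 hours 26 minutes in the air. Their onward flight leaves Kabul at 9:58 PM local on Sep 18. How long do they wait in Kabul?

Convert departure to UTC: 9:12 AM − 7:00 = 2:12 AM UTC on Sep 18.
Add 12 hours 26 minutes flight time → 2:38 PM UTC.
Kabul is UTC+4:30, so local arrival = 2:38 PM + 4:30 = 7:08 PM on Sep 18.
Layover = 9:58 PM − 7:08 PM = 2 hours 50 minutes.

2 hours 50 minutes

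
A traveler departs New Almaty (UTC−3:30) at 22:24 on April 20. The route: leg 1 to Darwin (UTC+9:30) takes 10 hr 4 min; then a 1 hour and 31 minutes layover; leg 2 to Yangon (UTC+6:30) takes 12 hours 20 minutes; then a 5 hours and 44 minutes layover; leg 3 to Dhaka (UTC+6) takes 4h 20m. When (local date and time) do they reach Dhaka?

Convert departure to UTC: 22:24 + 3:30 = 01:54 UTC on Apr 21.
Add 10 hours and 4 minutes leg 1 → 11:58 UTC.
Add 1 hour 31 minutes layover in Darwin → 13:29 UTC.
Add 12 hours and 20 minutes leg 2 → 01:49 UTC (Apr 22).
Add 5 hours 44 minutes layover in Yangon → 07:33 UTC.
Add 4 hours 20 minutes leg 3 → 11:53 UTC.
Dhaka is UTC+6:00, so local arrival = 11:53 + 6:00 = 17:53 on Apr 22.

17:53 on April 22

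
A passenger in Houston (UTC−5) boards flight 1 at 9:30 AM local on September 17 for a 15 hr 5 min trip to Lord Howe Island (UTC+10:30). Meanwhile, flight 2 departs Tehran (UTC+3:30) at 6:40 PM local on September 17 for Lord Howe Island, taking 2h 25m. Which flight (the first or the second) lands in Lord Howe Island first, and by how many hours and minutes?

the second, by 12 hours

Flight 1 in UTC: 9:30 AM + 5:00 = 2:30 PM on Sep 17.
+15 hours and 5 minutes → arrive 5:35 AM UTC on Sep 18.
Flight 2 in UTC: 6:40 PM − 3:30 = 3:10 PM on Sep 17.
+2 hours and 25 minutes → arrive 5:35 PM UTC on Sep 17.
Flight 2 lands earlier by 12 hours.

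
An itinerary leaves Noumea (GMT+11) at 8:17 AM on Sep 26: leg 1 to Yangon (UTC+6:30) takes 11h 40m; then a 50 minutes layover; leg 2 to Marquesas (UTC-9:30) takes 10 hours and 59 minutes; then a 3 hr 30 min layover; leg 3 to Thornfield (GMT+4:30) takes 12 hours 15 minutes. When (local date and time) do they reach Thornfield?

5:01 PM on September 27

Convert departure to UTC: 8:17 AM − 11:00 = 9:17 PM UTC on Sep 25.
Add 11 hours and 40 minutes leg 1 → 8:57 AM UTC (Sep 26).
Add 50 minutes layover in Yangon → 9:47 AM UTC.
Add 10 hours 59 minutes leg 2 → 8:46 PM UTC.
Add 3 hours and 30 minutes layover in Marquesas → 12:16 AM UTC (Sep 27).
Add 12 hours and 15 minutes leg 3 → 12:31 PM UTC.
Thornfield is UTC+4:30, so local arrival = 12:31 PM + 4:30 = 5:01 PM on Sep 27.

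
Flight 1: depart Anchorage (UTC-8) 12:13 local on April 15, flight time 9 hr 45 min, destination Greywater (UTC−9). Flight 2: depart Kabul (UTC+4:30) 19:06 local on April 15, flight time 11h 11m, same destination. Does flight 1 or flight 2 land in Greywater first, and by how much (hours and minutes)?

the second, by 4 hours 11 minutes

Flight 1 in UTC: 12:13 + 8:00 = 20:13 on Apr 15.
+9 hours 45 minutes → arrive 05:58 UTC on Apr 16.
Flight 2 in UTC: 19:06 − 4:30 = 14:36 on Apr 15.
+11 hours 11 minutes → arrive 01:47 UTC on Apr 16.
Flight 2 lands earlier by 4 hours 11 minutes.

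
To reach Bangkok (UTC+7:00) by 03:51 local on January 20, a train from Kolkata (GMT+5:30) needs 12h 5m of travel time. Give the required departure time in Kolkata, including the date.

14:16 on January 19

Target arrival in UTC: 03:51 − 7:00 = 20:51 on Jan 19.
Subtract 12 hours 5 minutes → departure 08:46 UTC on Jan 19.
Kolkata is UTC+5:30: 08:46 + 5:30 = 14:16 on Jan 19.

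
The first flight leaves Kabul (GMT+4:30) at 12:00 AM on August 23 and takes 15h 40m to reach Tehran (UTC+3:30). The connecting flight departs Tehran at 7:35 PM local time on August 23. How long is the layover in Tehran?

Convert departure to UTC: 12:00 AM − 4:30 = 7:30 PM UTC on Aug 22.
Add 15 hours 40 minutes flight time → 11:10 AM UTC (Aug 23).
Tehran is UTC+3:30, so local arrival = 11:10 AM + 3:30 = 2:40 PM on Aug 23.
Layover = 7:35 PM − 2:40 PM = 4 hours 55 minutes.

4 hours 55 minutes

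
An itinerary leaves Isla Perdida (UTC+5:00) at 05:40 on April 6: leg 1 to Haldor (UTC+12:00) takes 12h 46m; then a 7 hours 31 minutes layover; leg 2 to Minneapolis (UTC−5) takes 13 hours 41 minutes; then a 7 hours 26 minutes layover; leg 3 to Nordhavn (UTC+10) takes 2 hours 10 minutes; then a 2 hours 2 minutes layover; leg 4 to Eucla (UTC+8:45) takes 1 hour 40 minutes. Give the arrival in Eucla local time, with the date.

Convert departure to UTC: 05:40 − 5:00 = 00:40 UTC on Apr 6.
Add 12 hours and 46 minutes leg 1 → 13:26 UTC.
Add 7 hours 31 minutes layover in Haldor → 20:57 UTC.
Add 13 hours and 41 minutes leg 2 → 10:38 UTC (Apr 7).
Add 7 hours and 26 minutes layover in Minneapolis → 18:04 UTC.
Add 2 hours and 10 minutes leg 3 → 20:14 UTC.
Add 2 hours 2 minutes layover in Nordhavn → 22:16 UTC.
Add 1 hour 40 minutes leg 4 → 23:56 UTC.
Eucla is UTC+8:45, so local arrival = 23:56 + 8:45 = 08:41 on Apr 8.

08:41 on April 8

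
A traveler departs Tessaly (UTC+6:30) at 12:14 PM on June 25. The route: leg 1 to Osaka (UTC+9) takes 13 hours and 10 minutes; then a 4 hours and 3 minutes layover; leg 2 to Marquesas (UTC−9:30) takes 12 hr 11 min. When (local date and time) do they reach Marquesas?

1:38 AM on June 26

Convert departure to UTC: 12:14 PM − 6:30 = 5:44 AM UTC on Jun 25.
Add 13 hours and 10 minutes leg 1 → 6:54 PM UTC.
Add 4 hours and 3 minutes layover in Osaka → 10:57 PM UTC.
Add 12 hours and 11 minutes leg 2 → 11:08 AM UTC (Jun 26).
Marquesas is UTC−9:30, so local arrival = 11:08 AM − 9:30 = 1:38 AM on Jun 26.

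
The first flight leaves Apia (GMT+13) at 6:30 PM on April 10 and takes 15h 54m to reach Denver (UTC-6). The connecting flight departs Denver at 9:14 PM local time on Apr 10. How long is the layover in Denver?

Convert departure to UTC: 6:30 PM − 13:00 = 5:30 AM UTC on Apr 10.
Add 15 hours 54 minutes flight time → 9:24 PM UTC.
Denver is UTC−6:00, so local arrival = 9:24 PM − 6:00 = 3:24 PM on Apr 10.
Layover = 9:14 PM − 3:24 PM = 5 hours 50 minutes.

5 hours 50 minutes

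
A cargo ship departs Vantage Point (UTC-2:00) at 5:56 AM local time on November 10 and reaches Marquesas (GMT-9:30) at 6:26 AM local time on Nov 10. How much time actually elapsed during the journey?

8 hours

Departure in UTC: 5:56 AM + 2:00 = 7:56 AM on Nov 10.
Arrival in UTC: 6:26 AM + 9:30 = 3:56 PM on Nov 10.
Elapsed = 3:56 PM − 7:56 AM = 8 hours.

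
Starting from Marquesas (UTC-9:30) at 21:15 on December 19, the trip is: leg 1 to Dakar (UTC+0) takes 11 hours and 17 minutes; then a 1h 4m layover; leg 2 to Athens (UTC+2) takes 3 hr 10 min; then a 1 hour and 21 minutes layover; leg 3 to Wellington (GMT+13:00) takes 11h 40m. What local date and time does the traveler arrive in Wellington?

Convert departure to UTC: 21:15 + 9:30 = 06:45 UTC on Dec 20.
Add 11 hours 17 minutes leg 1 → 18:02 UTC.
Add 1 hour and 4 minutes layover in Dakar → 19:06 UTC.
Add 3 hours 10 minutes leg 2 → 22:16 UTC.
Add 1 hour 21 minutes layover in Athens → 23:37 UTC.
Add 11 hours 40 minutes leg 3 → 11:17 UTC (Dec 21).
Wellington is UTC+13:00, so local arrival = 11:17 + 13:00 = 00:17 on Dec 22.

00:17 on December 22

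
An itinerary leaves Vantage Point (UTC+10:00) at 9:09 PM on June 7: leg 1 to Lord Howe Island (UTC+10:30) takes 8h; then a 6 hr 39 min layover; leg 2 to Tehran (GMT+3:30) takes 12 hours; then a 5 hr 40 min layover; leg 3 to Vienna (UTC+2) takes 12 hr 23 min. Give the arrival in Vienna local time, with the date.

Convert departure to UTC: 9:09 PM − 10:00 = 11:09 AM UTC on Jun 7.
Add 8 hours leg 1 → 7:09 PM UTC.
Add 6 hours 39 minutes layover in Lord Howe Island → 1:48 AM UTC (Jun 8).
Add 12 hours leg 2 → 1:48 PM UTC.
Add 5 hours and 40 minutes layover in Tehran → 7:28 PM UTC.
Add 12 hours 23 minutes leg 3 → 7:51 AM UTC (Jun 9).
Vienna is UTC+2:00, so local arrival = 7:51 AM + 2:00 = 9:51 AM on Jun 9.

9:51 AM on Jun 9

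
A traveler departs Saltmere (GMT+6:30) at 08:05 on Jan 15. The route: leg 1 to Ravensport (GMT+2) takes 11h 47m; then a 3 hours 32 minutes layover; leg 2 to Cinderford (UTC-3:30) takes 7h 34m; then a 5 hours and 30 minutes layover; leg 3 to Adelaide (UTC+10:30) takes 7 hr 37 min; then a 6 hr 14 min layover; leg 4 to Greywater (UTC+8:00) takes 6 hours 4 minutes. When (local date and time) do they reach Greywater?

Convert departure to UTC: 08:05 − 6:30 = 01:35 UTC on Jan 15.
Add 11 hours and 47 minutes leg 1 → 13:22 UTC.
Add 3 hours 32 minutes layover in Ravensport → 16:54 UTC.
Add 7 hours and 34 minutes leg 2 → 00:28 UTC (Jan 16).
Add 5 hours and 30 minutes layover in Cinderford → 05:58 UTC.
Add 7 hours and 37 minutes leg 3 → 13:35 UTC.
Add 6 hours 14 minutes layover in Adelaide → 19:49 UTC.
Add 6 hours and 4 minutes leg 4 → 01:53 UTC (Jan 17).
Greywater is UTC+8:00, so local arrival = 01:53 + 8:00 = 09:53 on Jan 17.

09:53 on January 17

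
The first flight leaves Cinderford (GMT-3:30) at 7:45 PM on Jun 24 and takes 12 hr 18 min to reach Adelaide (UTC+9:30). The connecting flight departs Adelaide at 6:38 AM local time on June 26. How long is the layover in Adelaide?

9 hours 35 minutes

Convert departure to UTC: 7:45 PM + 3:30 = 11:15 PM UTC on Jun 24.
Add 12 hours and 18 minutes flight time → 11:33 AM UTC (Jun 25).
Adelaide is UTC+9:30, so local arrival = 11:33 AM + 9:30 = 9:03 PM on Jun 25.
Layover = 6:38 AM − 9:03 PM (+1 day) = 9 hours 35 minutes.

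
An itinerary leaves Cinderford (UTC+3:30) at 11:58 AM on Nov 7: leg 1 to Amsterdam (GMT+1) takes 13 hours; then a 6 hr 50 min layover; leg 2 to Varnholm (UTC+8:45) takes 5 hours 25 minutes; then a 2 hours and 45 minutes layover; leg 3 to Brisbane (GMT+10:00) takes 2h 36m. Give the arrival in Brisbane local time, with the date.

1:04 AM on Nov 9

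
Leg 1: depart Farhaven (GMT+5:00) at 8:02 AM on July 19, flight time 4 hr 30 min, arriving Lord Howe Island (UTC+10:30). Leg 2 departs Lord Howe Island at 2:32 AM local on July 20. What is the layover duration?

Convert departure to UTC: 8:02 AM − 5:00 = 3:02 AM UTC on Jul 19.
Add 4 hours 30 minutes flight time → 7:32 AM UTC.
Lord Howe Island is UTC+10:30, so local arrival = 7:32 AM + 10:30 = 6:02 PM on Jul 19.
Layover = 2:32 AM − 6:02 PM (+1 day) = 8 hours 30 minutes.

8 hours 30 minutes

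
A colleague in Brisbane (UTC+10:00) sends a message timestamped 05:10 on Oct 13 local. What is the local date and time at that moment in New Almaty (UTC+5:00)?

00:10 on Oct 13

In UTC: 05:10 − 10:00 = 19:10 on Oct 12.
New Almaty is UTC+5:00: 19:10 + 5:00 = 00:10 on Oct 13.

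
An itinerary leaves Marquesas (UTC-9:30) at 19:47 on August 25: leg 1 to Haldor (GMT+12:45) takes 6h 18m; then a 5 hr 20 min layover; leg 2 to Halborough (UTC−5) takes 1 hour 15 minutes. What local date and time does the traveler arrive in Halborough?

13:10 on August 26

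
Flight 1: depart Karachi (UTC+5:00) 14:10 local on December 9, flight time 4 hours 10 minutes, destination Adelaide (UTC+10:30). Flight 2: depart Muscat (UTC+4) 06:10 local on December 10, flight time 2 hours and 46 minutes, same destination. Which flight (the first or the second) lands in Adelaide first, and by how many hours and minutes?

Flight 1 in UTC: 14:10 − 5:00 = 09:10 on Dec 9.
+4 hours 10 minutes → arrive 13:20 UTC on Dec 9.
Flight 2 in UTC: 06:10 − 4:00 = 02:10 on Dec 10.
+2 hours 46 minutes → arrive 04:56 UTC on Dec 10.
Flight 1 lands earlier by 15 hours 36 minutes.

the first, by 15 hours 36 minutes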